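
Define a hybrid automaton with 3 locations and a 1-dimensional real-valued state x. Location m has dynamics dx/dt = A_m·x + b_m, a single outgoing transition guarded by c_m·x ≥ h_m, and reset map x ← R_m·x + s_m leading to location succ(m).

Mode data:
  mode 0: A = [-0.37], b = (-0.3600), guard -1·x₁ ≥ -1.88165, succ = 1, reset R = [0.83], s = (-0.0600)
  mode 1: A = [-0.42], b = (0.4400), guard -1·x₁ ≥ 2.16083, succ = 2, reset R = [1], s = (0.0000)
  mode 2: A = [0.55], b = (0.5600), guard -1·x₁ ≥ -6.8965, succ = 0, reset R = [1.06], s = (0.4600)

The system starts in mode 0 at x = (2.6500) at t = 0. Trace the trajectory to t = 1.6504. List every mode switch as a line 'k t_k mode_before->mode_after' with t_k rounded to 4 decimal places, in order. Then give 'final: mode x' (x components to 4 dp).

1 0.6442 0->1
final: 1 1.3452

Mode 0: guard c·x = -1.8817 hit at Δt = 0.6442 (t = 0.6442), x⁻ = (1.8817) → reset → x⁺ = (1.5018), jump to mode 1
Mode 1: flow for 1.0062 to horizon, guard not reached → x = (1.3452)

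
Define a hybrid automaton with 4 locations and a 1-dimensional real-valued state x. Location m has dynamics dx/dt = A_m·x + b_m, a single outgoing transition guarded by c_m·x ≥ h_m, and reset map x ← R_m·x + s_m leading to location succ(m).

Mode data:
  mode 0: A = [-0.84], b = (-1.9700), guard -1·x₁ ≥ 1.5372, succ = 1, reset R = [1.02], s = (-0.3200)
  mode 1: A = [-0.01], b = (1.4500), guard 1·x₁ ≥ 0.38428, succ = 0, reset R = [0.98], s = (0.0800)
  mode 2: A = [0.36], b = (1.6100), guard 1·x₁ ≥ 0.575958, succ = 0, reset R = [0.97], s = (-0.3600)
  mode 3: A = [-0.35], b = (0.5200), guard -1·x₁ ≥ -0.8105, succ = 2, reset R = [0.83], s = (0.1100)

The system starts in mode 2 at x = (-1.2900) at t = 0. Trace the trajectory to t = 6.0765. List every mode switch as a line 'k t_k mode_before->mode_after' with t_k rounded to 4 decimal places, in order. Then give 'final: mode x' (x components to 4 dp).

Mode 2: guard c·x = 0.5760 hit at Δt = 1.2818 (t = 1.2818), x⁻ = (0.5760) → reset → x⁺ = (0.1987), jump to mode 0
Mode 0: guard c·x = 1.5372 hit at Δt = 1.3653 (t = 2.6471), x⁻ = (-1.5372) → reset → x⁺ = (-1.8879), jump to mode 1
Mode 1: guard c·x = 0.3843 hit at Δt = 1.5590 (t = 4.2061), x⁻ = (0.3843) → reset → x⁺ = (0.4566), jump to mode 0
Mode 0: guard c·x = 1.5372 hit at Δt = 1.4803 (t = 5.6864), x⁻ = (-1.5372) → reset → x⁺ = (-1.8879), jump to mode 1
Mode 1: flow for 0.3901 to horizon, guard not reached → x = (-1.3160)

1 1.2818 2->0
2 2.6471 0->1
3 4.2061 1->0
4 5.6864 0->1
final: 1 -1.3160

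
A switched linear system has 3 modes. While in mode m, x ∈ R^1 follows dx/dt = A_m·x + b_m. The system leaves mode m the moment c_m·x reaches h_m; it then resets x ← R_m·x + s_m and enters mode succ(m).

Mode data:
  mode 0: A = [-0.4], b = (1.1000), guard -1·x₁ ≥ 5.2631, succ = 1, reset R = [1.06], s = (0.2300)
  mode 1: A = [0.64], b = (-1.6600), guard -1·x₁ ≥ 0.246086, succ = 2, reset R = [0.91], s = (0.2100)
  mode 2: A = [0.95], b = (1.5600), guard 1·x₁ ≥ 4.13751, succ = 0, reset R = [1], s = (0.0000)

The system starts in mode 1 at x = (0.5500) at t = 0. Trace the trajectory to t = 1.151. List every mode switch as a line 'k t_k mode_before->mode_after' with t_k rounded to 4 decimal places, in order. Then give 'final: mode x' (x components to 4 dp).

Mode 1: guard c·x = 0.2461 hit at Δt = 0.5140 (t = 0.5140), x⁻ = (-0.2461) → reset → x⁺ = (-0.0139), jump to mode 2
Mode 2: flow for 0.6370 to horizon, guard not reached → x = (1.3399)

1 0.5140 1->2
final: 2 1.3399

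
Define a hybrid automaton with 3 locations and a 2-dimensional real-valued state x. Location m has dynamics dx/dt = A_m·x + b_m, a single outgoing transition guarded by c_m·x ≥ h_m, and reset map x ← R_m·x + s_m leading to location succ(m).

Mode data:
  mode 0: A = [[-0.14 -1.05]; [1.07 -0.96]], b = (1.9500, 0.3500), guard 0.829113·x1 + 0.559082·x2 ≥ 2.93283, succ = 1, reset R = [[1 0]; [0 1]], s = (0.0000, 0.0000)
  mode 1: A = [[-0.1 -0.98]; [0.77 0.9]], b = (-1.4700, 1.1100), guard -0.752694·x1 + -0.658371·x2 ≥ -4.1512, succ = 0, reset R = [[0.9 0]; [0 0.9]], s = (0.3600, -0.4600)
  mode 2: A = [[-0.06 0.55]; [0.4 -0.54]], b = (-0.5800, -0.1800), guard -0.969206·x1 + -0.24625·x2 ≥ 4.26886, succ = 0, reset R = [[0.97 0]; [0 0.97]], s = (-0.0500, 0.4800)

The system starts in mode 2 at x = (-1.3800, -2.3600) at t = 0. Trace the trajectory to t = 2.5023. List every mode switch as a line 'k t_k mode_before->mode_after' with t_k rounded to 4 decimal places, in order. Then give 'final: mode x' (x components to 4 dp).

Mode 2: guard c·x = 4.2689 hit at Δt = 1.4579 (t = 1.4579), x⁻ = (-3.8022, -2.3707) → reset → x⁺ = (-3.7381, -1.8196), jump to mode 0
Mode 0: flow for 1.0444 to horizon, guard not reached → x = (0.5643, -1.2219)

1 1.4579 2->0
final: 0 0.5643 -1.2219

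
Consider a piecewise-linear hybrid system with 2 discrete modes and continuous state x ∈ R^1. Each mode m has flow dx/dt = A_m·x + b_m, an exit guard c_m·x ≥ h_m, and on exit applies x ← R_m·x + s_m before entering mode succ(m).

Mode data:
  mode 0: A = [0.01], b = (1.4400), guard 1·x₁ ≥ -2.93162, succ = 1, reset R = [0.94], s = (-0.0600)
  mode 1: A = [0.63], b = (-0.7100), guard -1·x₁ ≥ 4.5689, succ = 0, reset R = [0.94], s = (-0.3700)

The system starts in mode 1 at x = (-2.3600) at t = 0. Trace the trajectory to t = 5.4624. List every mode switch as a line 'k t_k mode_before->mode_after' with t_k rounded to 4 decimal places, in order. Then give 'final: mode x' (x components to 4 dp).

1 0.7789 1->0
2 2.0151 0->1
3 2.5990 1->0
4 3.8352 0->1
5 4.4192 1->0
final: 0 -3.2035

Mode 1: guard c·x = 4.5689 hit at Δt = 0.7789 (t = 0.7789), x⁻ = (-4.5689) → reset → x⁺ = (-4.6648), jump to mode 0
Mode 0: guard c·x = -2.9316 hit at Δt = 1.2362 (t = 2.0151), x⁻ = (-2.9316) → reset → x⁺ = (-2.8157), jump to mode 1
Mode 1: guard c·x = 4.5689 hit at Δt = 0.5839 (t = 2.5990), x⁻ = (-4.5689) → reset → x⁺ = (-4.6648), jump to mode 0
Mode 0: guard c·x = -2.9316 hit at Δt = 1.2362 (t = 3.8352), x⁻ = (-2.9316) → reset → x⁺ = (-2.8157), jump to mode 1
Mode 1: guard c·x = 4.5689 hit at Δt = 0.5839 (t = 4.4192), x⁻ = (-4.5689) → reset → x⁺ = (-4.6648), jump to mode 0
Mode 0: flow for 1.0432 to horizon, guard not reached → x = (-3.2035)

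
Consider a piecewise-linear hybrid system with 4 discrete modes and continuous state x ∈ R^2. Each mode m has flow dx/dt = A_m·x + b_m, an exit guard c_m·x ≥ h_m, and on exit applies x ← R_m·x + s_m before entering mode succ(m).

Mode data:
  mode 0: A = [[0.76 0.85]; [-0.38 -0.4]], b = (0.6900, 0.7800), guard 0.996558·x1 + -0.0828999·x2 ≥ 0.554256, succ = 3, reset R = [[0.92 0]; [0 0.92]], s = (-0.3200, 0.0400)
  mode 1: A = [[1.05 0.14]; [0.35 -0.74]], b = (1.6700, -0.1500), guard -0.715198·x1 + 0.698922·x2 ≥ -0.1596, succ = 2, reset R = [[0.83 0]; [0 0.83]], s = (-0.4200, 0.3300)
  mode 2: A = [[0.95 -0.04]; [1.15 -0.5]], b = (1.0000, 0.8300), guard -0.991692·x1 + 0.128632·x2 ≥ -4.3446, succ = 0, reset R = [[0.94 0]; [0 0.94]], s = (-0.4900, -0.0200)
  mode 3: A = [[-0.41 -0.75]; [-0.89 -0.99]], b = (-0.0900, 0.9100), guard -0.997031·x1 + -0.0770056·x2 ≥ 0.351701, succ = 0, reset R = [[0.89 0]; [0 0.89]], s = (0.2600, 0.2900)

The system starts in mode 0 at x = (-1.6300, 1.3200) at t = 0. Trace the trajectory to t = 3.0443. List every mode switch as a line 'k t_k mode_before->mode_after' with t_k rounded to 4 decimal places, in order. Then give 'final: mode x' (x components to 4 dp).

Mode 0: guard c·x = 0.5543 hit at Δt = 1.4636 (t = 1.4636), x⁻ = (0.7108, 1.8592) → reset → x⁺ = (0.3340, 1.7505), jump to mode 3
Mode 3: guard c·x = 0.3517 hit at Δt = 0.6670 (t = 2.1306), x⁻ = (-0.4616, 1.4088) → reset → x⁺ = (-0.1508, 1.5438), jump to mode 0
Mode 0: guard c·x = 0.5543 hit at Δt = 0.3791 (t = 2.5097), x⁻ = (0.6865, 1.5665) → reset → x⁺ = (0.3116, 1.4812), jump to mode 3
Mode 3: flow for 0.5346 to horizon, guard not reached → x = (-0.2731, 1.2592)

1 1.4636 0->3
2 2.1306 3->0
3 2.5097 0->3
final: 3 -0.2731 1.2592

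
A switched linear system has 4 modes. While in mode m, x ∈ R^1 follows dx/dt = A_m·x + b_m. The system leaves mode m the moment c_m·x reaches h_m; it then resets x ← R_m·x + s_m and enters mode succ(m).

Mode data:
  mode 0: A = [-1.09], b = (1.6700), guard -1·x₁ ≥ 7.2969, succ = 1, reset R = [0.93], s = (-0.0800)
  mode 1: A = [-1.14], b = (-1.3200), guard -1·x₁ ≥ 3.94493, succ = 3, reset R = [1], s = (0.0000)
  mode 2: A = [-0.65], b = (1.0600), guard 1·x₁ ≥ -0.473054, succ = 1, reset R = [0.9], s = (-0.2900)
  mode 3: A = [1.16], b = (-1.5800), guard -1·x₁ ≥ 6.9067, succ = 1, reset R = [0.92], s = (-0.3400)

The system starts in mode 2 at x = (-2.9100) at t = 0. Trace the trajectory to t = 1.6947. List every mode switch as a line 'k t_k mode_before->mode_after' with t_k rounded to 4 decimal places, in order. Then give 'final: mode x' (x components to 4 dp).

Mode 2: guard c·x = -0.4731 hit at Δt = 1.1836 (t = 1.1836), x⁻ = (-0.4731) → reset → x⁺ = (-0.7157), jump to mode 1
Mode 1: flow for 0.5111 to horizon, guard not reached → x = (-0.9110)

1 1.1836 2->1
final: 1 -0.9110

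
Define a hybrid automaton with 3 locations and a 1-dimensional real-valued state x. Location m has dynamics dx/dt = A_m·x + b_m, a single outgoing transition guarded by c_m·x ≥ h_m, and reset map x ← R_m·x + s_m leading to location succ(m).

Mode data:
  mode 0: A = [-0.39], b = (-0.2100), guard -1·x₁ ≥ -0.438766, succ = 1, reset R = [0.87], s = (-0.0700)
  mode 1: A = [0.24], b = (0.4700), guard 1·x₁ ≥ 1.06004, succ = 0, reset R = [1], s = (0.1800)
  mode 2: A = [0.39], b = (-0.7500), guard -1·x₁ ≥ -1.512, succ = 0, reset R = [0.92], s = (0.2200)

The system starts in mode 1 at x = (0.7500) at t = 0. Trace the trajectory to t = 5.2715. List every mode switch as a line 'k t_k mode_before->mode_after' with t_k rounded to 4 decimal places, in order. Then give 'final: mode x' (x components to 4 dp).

Mode 1: guard c·x = 1.0600 hit at Δt = 0.4516 (t = 0.4516), x⁻ = (1.0600) → reset → x⁺ = (1.2400), jump to mode 0
Mode 0: guard c·x = -0.4388 hit at Δt = 1.5354 (t = 1.9870), x⁻ = (0.4388) → reset → x⁺ = (0.3117), jump to mode 1
Mode 1: guard c·x = 1.0600 hit at Δt = 1.1871 (t = 3.1741), x⁻ = (1.0600) → reset → x⁺ = (1.2400), jump to mode 0
Mode 0: guard c·x = -0.4388 hit at Δt = 1.5354 (t = 4.7095), x⁻ = (0.4388) → reset → x⁺ = (0.3117), jump to mode 1
Mode 1: flow for 0.5620 to horizon, guard not reached → x = (0.6395)

1 0.4516 1->0
2 1.9870 0->1
3 3.1741 1->0
4 4.7095 0->1
final: 1 0.6395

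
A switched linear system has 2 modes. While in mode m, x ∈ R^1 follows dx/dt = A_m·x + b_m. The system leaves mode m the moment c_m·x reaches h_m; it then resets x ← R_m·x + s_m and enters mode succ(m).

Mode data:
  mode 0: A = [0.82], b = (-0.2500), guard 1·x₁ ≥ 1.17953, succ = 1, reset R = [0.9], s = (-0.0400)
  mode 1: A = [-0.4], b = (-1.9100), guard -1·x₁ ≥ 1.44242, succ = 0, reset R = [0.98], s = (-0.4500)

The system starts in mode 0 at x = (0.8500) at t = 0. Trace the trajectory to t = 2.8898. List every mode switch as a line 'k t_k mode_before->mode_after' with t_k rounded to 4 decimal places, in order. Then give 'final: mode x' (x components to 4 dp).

Mode 0: guard c·x = 1.1795 hit at Δt = 0.5766 (t = 0.5766), x⁻ = (1.1795) → reset → x⁺ = (1.0216), jump to mode 1
Mode 1: guard c·x = 1.4424 hit at Δt = 1.3838 (t = 1.9604), x⁻ = (-1.4424) → reset → x⁺ = (-1.8636), jump to mode 0
Mode 0: flow for 0.9294 to horizon, guard not reached → x = (-4.3416)

1 0.5766 0->1
2 1.9604 1->0
final: 0 -4.3416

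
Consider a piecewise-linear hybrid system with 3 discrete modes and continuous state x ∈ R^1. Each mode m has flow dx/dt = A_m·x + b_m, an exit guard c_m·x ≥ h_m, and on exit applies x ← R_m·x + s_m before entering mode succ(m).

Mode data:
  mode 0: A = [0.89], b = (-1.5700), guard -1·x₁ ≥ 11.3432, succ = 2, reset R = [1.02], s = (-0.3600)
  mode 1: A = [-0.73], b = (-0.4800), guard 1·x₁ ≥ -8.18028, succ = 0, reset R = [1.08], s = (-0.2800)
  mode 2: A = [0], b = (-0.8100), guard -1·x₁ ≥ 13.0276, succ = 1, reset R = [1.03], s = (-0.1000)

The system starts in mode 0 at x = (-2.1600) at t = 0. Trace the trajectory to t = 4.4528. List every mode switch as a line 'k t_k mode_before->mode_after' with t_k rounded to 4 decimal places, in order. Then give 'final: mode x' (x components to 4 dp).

1 1.3551 0->2
2 2.7101 2->1
3 3.4447 1->0
4 3.6541 0->2
final: 2 -12.5770

Mode 0: guard c·x = 11.3432 hit at Δt = 1.3551 (t = 1.3551), x⁻ = (-11.3432) → reset → x⁺ = (-11.9301), jump to mode 2
Mode 2: guard c·x = 13.0276 hit at Δt = 1.3550 (t = 2.7101), x⁻ = (-13.0276) → reset → x⁺ = (-13.5184), jump to mode 1
Mode 1: guard c·x = -8.1803 hit at Δt = 0.7346 (t = 3.4447), x⁻ = (-8.1803) → reset → x⁺ = (-9.1147), jump to mode 0
Mode 0: guard c·x = 11.3432 hit at Δt = 0.2094 (t = 3.6541), x⁻ = (-11.3432) → reset → x⁺ = (-11.9301), jump to mode 2
Mode 2: flow for 0.7987 to horizon, guard not reached → x = (-12.5770)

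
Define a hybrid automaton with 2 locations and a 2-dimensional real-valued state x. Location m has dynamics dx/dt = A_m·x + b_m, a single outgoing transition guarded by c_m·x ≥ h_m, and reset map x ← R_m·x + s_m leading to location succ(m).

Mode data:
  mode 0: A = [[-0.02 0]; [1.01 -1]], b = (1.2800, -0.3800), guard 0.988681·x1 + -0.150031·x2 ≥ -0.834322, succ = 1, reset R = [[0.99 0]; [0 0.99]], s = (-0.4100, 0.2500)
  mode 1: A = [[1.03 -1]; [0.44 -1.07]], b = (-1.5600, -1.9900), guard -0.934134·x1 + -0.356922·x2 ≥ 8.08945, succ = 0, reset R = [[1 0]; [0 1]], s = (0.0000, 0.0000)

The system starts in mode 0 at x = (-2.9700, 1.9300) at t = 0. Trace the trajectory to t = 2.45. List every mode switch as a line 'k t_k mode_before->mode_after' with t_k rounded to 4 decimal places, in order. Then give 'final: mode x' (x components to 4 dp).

1 1.4703 0->1
final: 1 -3.9495 -2.2930

Mode 0: guard c·x = -0.8343 hit at Δt = 1.4703 (t = 1.4703), x⁻ = (-1.0294, -1.2223) → reset → x⁺ = (-1.4291, -0.9601), jump to mode 1
Mode 1: flow for 0.9797 to horizon, guard not reached → x = (-3.9495, -2.2930)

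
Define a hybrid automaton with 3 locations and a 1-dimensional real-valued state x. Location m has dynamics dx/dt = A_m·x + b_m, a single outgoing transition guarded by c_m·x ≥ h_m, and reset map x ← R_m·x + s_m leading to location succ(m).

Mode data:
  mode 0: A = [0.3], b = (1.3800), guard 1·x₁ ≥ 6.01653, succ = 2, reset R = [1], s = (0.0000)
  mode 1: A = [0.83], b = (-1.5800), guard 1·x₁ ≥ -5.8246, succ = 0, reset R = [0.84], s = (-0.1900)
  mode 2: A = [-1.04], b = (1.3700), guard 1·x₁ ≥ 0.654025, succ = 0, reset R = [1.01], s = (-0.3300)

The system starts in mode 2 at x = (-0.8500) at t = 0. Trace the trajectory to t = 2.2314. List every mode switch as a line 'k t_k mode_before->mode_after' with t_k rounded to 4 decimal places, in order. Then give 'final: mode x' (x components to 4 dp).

Mode 2: guard c·x = 0.6540 hit at Δt = 1.1385 (t = 1.1385), x⁻ = (0.6540) → reset → x⁺ = (0.3306), jump to mode 0
Mode 0: flow for 1.0929 to horizon, guard not reached → x = (2.2437)

1 1.1385 2->0
final: 0 2.2437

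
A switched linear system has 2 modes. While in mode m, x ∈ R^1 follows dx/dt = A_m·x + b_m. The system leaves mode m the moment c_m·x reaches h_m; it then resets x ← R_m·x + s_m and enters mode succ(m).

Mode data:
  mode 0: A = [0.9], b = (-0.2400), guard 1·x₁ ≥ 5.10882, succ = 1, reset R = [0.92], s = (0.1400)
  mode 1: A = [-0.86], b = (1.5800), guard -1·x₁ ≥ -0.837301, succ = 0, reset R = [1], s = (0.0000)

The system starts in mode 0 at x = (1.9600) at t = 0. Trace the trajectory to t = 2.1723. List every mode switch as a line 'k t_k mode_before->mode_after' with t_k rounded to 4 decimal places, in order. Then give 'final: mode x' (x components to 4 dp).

Mode 0: guard c·x = 5.1088 hit at Δt = 1.1674 (t = 1.1674), x⁻ = (5.1088) → reset → x⁺ = (4.8401), jump to mode 1
Mode 1: flow for 1.0049 to horizon, guard not reached → x = (3.1026)

1 1.1674 0->1
final: 1 3.1026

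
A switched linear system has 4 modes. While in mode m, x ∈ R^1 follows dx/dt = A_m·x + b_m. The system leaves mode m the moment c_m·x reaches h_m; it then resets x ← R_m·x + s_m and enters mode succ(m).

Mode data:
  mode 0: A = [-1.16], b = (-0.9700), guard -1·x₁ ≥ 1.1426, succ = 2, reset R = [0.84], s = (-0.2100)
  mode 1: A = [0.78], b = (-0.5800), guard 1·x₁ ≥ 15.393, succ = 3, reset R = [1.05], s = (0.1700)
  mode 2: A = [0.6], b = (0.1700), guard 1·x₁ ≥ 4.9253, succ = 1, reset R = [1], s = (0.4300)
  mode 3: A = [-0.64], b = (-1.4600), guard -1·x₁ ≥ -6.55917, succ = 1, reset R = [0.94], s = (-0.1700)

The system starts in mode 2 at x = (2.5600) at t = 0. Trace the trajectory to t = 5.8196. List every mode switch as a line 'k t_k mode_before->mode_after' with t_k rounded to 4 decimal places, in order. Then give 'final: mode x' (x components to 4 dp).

1 1.0089 2->1
2 2.4907 1->3
3 3.6541 3->1
4 4.9692 1->3
final: 3 8.5199

Mode 2: guard c·x = 4.9253 hit at Δt = 1.0089 (t = 1.0089), x⁻ = (4.9253) → reset → x⁺ = (5.3553), jump to mode 1
Mode 1: guard c·x = 15.3930 hit at Δt = 1.4818 (t = 2.4907), x⁻ = (15.3930) → reset → x⁺ = (16.3326), jump to mode 3
Mode 3: guard c·x = -6.5592 hit at Δt = 1.1634 (t = 3.6541), x⁻ = (6.5592) → reset → x⁺ = (5.9956), jump to mode 1
Mode 1: guard c·x = 15.3930 hit at Δt = 1.3151 (t = 4.9692), x⁻ = (15.3930) → reset → x⁺ = (16.3327), jump to mode 3
Mode 3: flow for 0.8504 to horizon, guard not reached → x = (8.5199)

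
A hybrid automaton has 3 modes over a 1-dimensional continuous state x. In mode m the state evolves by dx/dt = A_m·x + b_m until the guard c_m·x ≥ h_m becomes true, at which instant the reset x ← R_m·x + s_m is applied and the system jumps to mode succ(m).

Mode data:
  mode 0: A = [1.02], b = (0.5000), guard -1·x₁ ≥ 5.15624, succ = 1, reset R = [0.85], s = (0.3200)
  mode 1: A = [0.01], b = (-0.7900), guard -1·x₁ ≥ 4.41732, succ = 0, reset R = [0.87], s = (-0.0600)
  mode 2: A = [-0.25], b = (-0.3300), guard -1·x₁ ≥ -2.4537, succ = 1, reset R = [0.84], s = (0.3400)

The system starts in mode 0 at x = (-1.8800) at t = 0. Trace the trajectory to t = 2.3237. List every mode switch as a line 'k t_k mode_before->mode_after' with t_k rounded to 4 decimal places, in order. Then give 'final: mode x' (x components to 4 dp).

1 1.1874 0->1
2 1.6133 1->0
3 1.9199 0->1
final: 1 -4.3989

Mode 0: guard c·x = 5.1562 hit at Δt = 1.1874 (t = 1.1874), x⁻ = (-5.1562) → reset → x⁺ = (-4.0628), jump to mode 1
Mode 1: guard c·x = 4.4173 hit at Δt = 0.4259 (t = 1.6133), x⁻ = (-4.4173) → reset → x⁺ = (-3.9031), jump to mode 0
Mode 0: guard c·x = 5.1562 hit at Δt = 0.3066 (t = 1.9199), x⁻ = (-5.1562) → reset → x⁺ = (-4.0628), jump to mode 1
Mode 1: flow for 0.4038 to horizon, guard not reached → x = (-4.3989)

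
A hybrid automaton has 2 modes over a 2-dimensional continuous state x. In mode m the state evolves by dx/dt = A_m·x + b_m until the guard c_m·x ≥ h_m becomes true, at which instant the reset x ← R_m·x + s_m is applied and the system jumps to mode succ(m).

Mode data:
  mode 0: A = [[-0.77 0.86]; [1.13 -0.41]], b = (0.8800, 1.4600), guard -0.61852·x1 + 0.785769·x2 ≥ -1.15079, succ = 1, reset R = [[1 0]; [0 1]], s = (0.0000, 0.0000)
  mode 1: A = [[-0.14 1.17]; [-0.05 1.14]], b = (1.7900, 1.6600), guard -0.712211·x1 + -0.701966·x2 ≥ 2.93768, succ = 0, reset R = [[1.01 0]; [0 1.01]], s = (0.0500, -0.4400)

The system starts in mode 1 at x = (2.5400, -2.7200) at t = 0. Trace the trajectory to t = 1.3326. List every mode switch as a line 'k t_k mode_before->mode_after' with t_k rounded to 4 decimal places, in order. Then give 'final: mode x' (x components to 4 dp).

1 0.7888 1->0
final: 0 -0.8664 -3.5843

Mode 1: guard c·x = 2.9377 hit at Δt = 0.7888 (t = 0.7888), x⁻ = (0.4848, -4.6769) → reset → x⁺ = (0.5397, -5.1636), jump to mode 0
Mode 0: flow for 0.5438 to horizon, guard not reached → x = (-0.8664, -3.5843)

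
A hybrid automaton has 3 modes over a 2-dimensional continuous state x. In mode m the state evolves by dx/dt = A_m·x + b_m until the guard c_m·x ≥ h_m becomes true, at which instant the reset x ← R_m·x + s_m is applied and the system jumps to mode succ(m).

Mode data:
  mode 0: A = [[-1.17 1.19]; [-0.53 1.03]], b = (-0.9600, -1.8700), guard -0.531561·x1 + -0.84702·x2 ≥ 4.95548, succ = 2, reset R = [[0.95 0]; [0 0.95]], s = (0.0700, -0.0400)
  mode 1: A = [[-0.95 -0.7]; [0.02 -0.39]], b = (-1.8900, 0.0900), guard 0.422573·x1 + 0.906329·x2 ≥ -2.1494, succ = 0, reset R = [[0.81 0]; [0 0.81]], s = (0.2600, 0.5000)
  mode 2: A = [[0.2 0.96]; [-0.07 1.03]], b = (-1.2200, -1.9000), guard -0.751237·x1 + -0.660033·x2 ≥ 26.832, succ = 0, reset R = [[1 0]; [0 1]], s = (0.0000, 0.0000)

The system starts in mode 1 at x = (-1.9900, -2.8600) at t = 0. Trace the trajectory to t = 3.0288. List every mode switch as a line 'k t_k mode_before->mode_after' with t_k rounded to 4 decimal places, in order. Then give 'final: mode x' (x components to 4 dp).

Mode 1: guard c·x = -2.1494 hit at Δt = 0.9615 (t = 0.9615), x⁻ = (-0.9796, -1.9148) → reset → x⁺ = (-0.5335, -1.0510), jump to mode 0
Mode 0: guard c·x = 4.9555 hit at Δt = 0.8722 (t = 1.8337), x⁻ = (-2.5174, -4.2707) → reset → x⁺ = (-2.3215, -4.0971), jump to mode 2
Mode 2: flow for 1.1951 to horizon, guard not reached → x = (-16.5949, -17.4193)

1 0.9615 1->0
2 1.8337 0->2
final: 2 -16.5949 -17.4193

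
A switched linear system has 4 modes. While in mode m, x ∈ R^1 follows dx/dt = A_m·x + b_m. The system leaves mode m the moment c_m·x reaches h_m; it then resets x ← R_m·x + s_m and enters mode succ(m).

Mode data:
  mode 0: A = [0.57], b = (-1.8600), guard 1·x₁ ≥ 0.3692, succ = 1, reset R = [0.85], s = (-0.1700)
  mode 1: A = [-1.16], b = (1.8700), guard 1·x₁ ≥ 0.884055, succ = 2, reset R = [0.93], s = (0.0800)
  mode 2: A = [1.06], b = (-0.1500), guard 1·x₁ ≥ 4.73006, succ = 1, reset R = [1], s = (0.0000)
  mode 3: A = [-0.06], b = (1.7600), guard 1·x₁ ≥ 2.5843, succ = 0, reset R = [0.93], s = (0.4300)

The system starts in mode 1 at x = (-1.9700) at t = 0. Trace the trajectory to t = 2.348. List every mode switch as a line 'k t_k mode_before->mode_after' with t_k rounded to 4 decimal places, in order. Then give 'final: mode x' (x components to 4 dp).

Mode 1: guard c·x = 0.8841 hit at Δt = 1.3736 (t = 1.3736), x⁻ = (0.8841) → reset → x⁺ = (0.9022), jump to mode 2
Mode 2: flow for 0.9744 to horizon, guard not reached → x = (2.2783)

1 1.3736 1->2
final: 2 2.2783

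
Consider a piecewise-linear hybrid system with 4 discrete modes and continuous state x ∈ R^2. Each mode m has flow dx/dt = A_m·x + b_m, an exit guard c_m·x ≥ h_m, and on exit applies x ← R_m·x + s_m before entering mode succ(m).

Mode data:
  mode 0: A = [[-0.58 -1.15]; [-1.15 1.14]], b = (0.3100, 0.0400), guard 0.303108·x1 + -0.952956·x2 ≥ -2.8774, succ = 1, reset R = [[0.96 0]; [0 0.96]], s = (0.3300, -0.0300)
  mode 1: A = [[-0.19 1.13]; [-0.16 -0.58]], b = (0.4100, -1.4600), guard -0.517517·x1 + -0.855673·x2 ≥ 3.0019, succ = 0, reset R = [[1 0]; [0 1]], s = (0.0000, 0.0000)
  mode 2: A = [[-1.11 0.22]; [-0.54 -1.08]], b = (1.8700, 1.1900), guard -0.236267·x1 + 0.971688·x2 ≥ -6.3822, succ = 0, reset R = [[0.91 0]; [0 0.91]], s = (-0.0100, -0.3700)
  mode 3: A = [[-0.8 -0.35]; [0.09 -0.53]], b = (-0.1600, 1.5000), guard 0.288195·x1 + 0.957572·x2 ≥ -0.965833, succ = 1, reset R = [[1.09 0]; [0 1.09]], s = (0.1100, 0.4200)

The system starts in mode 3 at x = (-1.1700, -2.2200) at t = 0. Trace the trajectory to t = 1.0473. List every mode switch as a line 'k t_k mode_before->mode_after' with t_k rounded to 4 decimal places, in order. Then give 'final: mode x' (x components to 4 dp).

Mode 3: guard c·x = -0.9658 hit at Δt = 0.6192 (t = 0.6192), x⁻ = (-0.5447, -0.8447) → reset → x⁺ = (-0.4838, -0.5007), jump to mode 1
Mode 1: flow for 0.4281 to horizon, guard not reached → x = (-0.6111, -0.9117)

1 0.6192 3->1
final: 1 -0.6111 -0.9117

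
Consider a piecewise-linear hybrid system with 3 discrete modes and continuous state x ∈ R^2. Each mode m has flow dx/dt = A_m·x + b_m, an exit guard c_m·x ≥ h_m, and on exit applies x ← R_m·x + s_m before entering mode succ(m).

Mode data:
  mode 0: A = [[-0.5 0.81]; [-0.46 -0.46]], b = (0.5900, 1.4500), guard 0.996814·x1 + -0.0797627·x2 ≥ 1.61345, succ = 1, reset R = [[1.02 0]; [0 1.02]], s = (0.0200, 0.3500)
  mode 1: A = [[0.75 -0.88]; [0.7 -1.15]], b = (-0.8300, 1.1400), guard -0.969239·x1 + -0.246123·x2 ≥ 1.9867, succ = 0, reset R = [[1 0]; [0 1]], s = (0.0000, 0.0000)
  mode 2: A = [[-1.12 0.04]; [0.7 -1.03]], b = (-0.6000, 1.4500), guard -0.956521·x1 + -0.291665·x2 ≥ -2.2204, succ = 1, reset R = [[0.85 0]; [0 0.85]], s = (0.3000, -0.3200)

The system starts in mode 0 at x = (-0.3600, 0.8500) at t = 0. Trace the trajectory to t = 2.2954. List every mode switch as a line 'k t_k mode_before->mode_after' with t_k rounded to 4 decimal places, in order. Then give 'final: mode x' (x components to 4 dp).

Mode 0: guard c·x = 1.6135 hit at Δt = 1.5783 (t = 1.5783), x⁻ = (1.7451, 1.5806) → reset → x⁺ = (1.8000, 1.9623), jump to mode 1
Mode 1: flow for 0.7171 to horizon, guard not reached → x = (0.6734, 1.8282)

1 1.5783 0->1
final: 1 0.6734 1.8282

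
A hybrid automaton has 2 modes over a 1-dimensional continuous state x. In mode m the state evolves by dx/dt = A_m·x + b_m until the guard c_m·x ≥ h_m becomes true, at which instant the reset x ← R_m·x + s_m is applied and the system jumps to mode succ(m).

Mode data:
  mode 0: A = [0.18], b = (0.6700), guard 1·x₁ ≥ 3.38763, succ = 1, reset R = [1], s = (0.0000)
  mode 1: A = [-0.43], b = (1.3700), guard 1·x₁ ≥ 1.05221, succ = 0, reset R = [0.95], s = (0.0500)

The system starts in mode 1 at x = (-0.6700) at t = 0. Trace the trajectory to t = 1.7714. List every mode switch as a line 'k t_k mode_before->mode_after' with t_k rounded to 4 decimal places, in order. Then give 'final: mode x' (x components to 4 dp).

Mode 1: guard c·x = 1.0522 hit at Δt = 1.3761 (t = 1.3761), x⁻ = (1.0522) → reset → x⁺ = (1.0496), jump to mode 0
Mode 0: flow for 0.3953 to horizon, guard not reached → x = (1.4015)

1 1.3761 1->0
final: 0 1.4015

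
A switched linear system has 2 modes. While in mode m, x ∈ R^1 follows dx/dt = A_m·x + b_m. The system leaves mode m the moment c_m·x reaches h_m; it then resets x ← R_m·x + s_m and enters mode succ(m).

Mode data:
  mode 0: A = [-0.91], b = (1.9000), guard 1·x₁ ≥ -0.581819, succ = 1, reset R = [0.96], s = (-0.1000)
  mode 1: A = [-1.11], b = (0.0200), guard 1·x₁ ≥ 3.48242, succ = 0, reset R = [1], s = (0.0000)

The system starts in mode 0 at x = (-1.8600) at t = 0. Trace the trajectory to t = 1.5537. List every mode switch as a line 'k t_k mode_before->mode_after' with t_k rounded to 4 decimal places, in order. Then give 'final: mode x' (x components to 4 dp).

Mode 0: guard c·x = -0.5818 hit at Δt = 0.4299 (t = 0.4299), x⁻ = (-0.5818) → reset → x⁺ = (-0.6585), jump to mode 1
Mode 1: flow for 1.1238 to horizon, guard not reached → x = (-0.1763)

1 0.4299 0->1
final: 1 -0.1763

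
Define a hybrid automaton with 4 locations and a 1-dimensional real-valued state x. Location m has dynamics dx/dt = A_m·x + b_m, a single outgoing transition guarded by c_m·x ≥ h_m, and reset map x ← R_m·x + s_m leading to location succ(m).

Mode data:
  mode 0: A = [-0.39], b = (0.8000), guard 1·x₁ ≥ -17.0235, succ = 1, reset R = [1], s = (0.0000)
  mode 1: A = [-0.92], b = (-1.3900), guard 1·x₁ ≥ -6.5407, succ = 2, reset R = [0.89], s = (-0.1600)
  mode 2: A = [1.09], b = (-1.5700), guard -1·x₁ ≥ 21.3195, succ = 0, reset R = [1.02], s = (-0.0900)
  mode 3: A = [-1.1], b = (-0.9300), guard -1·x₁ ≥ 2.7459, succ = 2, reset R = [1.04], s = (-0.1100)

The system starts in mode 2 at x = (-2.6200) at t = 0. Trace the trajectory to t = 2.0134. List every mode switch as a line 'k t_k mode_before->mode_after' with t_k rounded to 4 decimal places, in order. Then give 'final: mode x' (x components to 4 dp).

1 1.5814 2->0
final: 0 -18.1321

Mode 2: guard c·x = 21.3195 hit at Δt = 1.5814 (t = 1.5814), x⁻ = (-21.3195) → reset → x⁺ = (-21.8359), jump to mode 0
Mode 0: flow for 0.4320 to horizon, guard not reached → x = (-18.1321)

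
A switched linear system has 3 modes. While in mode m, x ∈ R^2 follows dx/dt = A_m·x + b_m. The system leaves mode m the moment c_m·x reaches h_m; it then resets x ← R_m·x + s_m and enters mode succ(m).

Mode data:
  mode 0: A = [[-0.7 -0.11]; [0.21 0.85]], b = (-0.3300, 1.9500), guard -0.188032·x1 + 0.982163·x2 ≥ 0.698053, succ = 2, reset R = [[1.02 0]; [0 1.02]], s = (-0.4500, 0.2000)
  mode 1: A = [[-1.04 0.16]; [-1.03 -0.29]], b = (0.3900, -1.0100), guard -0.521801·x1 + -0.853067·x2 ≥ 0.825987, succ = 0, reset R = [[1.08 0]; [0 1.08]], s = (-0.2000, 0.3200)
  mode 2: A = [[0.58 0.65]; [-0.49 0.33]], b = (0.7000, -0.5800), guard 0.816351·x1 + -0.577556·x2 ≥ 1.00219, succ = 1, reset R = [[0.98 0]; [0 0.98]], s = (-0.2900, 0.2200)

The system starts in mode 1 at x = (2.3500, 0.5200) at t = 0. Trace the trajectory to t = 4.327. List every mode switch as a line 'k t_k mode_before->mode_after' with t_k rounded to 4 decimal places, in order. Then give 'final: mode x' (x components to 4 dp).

1 0.8597 1->0
2 2.2355 0->2
3 3.4346 2->1
final: 1 0.6089 -1.0991

Mode 1: guard c·x = 0.8260 hit at Δt = 0.8597 (t = 0.8597), x⁻ = (1.1051, -1.6442) → reset → x⁺ = (0.9935, -1.4558), jump to mode 0
Mode 0: guard c·x = 0.6981 hit at Δt = 1.3758 (t = 2.2355), x⁻ = (0.1244, 0.7345) → reset → x⁺ = (-0.3232, 0.9492), jump to mode 2
Mode 2: guard c·x = 1.0022 hit at Δt = 1.1991 (t = 3.4346), x⁻ = (1.4037, 0.2489) → reset → x⁺ = (1.0856, 0.4639), jump to mode 1
Mode 1: flow for 0.8924 to horizon, guard not reached → x = (0.6089, -1.0991)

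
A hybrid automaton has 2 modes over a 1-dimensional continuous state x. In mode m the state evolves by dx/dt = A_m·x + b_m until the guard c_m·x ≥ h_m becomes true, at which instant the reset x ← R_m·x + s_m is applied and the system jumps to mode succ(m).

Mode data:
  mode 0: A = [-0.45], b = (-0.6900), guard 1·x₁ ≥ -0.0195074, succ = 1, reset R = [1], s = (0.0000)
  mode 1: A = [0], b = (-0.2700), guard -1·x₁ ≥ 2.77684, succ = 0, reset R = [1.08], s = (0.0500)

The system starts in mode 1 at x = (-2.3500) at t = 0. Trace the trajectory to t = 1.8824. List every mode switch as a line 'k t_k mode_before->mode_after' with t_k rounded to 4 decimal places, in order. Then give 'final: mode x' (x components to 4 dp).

1 1.5809 1->0
final: 0 -2.7694

Mode 1: guard c·x = 2.7768 hit at Δt = 1.5809 (t = 1.5809), x⁻ = (-2.7768) → reset → x⁺ = (-2.9490), jump to mode 0
Mode 0: flow for 0.3015 to horizon, guard not reached → x = (-2.7694)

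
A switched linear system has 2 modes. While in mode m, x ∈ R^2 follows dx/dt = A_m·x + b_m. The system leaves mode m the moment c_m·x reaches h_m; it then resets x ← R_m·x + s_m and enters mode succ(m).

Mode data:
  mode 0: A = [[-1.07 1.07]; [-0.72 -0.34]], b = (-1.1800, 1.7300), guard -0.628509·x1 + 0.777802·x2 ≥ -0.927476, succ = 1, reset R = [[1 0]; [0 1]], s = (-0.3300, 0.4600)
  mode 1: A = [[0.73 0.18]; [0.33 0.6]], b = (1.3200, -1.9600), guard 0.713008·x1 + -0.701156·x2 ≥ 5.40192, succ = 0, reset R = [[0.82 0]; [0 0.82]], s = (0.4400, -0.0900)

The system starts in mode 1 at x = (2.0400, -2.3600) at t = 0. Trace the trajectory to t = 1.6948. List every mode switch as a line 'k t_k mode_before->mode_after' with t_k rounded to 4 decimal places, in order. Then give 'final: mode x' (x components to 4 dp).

1 0.5663 1->0
2 1.3749 0->1
final: 1 -0.9735 -2.4049

Mode 1: guard c·x = 5.4019 hit at Δt = 0.5663 (t = 0.5663), x⁻ = (3.6171, -4.0261) → reset → x⁺ = (3.4060, -3.3914), jump to mode 0
Mode 0: guard c·x = -0.9275 hit at Δt = 0.8086 (t = 1.3749), x⁻ = (-0.7237, -1.7772) → reset → x⁺ = (-1.0537, -1.3172), jump to mode 1
Mode 1: flow for 0.3199 to horizon, guard not reached → x = (-0.9735, -2.4049)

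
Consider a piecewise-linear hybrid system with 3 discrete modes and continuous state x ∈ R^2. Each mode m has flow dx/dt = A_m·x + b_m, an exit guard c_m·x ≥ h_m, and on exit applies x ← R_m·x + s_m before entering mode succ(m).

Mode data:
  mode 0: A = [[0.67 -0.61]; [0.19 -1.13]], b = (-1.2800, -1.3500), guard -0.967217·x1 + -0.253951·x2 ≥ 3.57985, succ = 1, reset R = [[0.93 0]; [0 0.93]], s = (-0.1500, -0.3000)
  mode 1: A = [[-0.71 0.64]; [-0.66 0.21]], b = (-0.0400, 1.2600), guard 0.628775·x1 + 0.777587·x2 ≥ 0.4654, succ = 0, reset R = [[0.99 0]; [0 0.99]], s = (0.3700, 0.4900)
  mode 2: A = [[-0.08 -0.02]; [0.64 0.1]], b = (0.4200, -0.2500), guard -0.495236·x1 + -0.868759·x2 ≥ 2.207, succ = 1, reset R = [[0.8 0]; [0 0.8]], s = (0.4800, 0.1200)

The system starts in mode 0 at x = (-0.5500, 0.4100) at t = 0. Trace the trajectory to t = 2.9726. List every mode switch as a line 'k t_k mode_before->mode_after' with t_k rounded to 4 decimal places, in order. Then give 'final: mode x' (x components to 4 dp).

1 1.2695 0->1
2 2.3178 1->0
final: 0 -3.2190 0.2290

Mode 0: guard c·x = 3.5798 hit at Δt = 1.2695 (t = 1.2695), x⁻ = (-3.4137, -1.0950) → reset → x⁺ = (-3.3247, -1.3184), jump to mode 1
Mode 1: guard c·x = 0.4654 hit at Δt = 1.0483 (t = 2.3178), x⁻ = (-1.3970, 1.7282) → reset → x⁺ = (-1.0130, 2.2009), jump to mode 0
Mode 0: flow for 0.6548 to horizon, guard not reached → x = (-3.2190, 0.2290)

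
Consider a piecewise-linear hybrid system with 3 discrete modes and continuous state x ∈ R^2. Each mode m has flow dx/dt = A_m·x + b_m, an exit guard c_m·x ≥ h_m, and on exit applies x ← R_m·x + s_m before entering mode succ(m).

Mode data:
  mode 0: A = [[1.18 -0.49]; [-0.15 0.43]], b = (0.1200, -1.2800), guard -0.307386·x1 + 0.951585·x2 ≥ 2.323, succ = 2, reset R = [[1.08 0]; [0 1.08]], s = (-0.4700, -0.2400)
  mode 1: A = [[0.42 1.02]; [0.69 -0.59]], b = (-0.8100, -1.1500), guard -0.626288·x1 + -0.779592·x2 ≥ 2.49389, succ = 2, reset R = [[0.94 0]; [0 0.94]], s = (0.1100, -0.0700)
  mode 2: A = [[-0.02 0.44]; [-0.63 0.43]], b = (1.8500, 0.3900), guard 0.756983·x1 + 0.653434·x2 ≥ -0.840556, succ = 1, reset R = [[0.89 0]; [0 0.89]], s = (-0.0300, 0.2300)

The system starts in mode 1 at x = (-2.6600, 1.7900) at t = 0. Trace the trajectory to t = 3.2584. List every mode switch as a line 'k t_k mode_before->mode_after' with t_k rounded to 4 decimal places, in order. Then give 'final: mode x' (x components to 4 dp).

1 0.6098 1->2
2 1.2469 2->1
3 1.9604 1->2
4 2.7028 2->1
final: 1 -2.1062 -0.7548

Mode 1: guard c·x = 2.4939 hit at Δt = 0.6098 (t = 0.6098), x⁻ = (-3.4959, -0.3905) → reset → x⁺ = (-3.1762, -0.4371), jump to mode 2
Mode 2: guard c·x = -0.8406 hit at Δt = 0.6371 (t = 1.2469), x⁻ = (-1.8953, 0.9092) → reset → x⁺ = (-1.7168, 1.0392), jump to mode 1
Mode 1: guard c·x = 2.4939 hit at Δt = 0.7135 (t = 1.9604), x⁻ = (-2.8955, -0.8729) → reset → x⁺ = (-2.6117, -0.8905), jump to mode 2
Mode 2: guard c·x = -0.8406 hit at Δt = 0.7423 (t = 2.7028), x⁻ = (-1.3098, 0.2310) → reset → x⁺ = (-1.1957, 0.4355), jump to mode 1
Mode 1: flow for 0.5556 to horizon, guard not reached → x = (-2.1062, -0.7548)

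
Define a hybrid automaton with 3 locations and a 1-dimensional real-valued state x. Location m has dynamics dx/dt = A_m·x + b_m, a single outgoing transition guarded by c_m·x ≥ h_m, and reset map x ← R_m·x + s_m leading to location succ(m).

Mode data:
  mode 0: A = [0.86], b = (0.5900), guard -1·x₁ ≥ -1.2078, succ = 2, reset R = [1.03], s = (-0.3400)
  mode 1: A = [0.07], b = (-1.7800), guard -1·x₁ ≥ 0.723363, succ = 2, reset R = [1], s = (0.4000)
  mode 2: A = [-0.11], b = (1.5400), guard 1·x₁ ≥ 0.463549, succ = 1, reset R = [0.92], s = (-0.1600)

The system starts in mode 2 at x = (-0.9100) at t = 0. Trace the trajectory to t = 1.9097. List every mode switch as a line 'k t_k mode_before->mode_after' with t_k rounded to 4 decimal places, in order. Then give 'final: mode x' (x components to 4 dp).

1 0.8786 2->1
2 1.4298 1->2
final: 2 0.4131

Mode 2: guard c·x = 0.4635 hit at Δt = 0.8786 (t = 0.8786), x⁻ = (0.4635) → reset → x⁺ = (0.2665), jump to mode 1
Mode 1: guard c·x = 0.7234 hit at Δt = 0.5512 (t = 1.4298), x⁻ = (-0.7234) → reset → x⁺ = (-0.3234), jump to mode 2
Mode 2: flow for 0.4799 to horizon, guard not reached → x = (0.4131)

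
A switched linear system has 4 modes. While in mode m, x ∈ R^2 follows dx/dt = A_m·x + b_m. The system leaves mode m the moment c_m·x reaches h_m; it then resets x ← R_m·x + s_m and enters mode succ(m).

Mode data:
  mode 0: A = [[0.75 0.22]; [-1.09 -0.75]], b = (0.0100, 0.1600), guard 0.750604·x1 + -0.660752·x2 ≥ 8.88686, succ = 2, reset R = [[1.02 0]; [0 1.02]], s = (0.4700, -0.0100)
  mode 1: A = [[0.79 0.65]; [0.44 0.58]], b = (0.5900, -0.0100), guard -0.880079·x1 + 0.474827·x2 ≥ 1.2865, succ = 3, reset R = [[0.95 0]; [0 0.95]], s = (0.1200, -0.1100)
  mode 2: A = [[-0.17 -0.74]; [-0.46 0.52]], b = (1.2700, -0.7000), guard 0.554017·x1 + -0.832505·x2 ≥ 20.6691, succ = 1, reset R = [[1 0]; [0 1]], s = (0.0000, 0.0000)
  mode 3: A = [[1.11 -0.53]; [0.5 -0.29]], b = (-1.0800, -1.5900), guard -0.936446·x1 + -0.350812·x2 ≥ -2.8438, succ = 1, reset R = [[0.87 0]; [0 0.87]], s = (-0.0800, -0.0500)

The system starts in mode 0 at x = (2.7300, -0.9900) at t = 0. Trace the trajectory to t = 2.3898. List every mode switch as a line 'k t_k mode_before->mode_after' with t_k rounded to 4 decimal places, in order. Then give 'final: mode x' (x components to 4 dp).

1 1.5638 0->2
final: 2 13.0005 -13.6710

Mode 0: guard c·x = 8.8869 hit at Δt = 1.5638 (t = 1.5638), x⁻ = (7.2062, -5.2635) → reset → x⁺ = (7.8203, -5.3788), jump to mode 2
Mode 2: flow for 0.8260 to horizon, guard not reached → x = (13.0005, -13.6710)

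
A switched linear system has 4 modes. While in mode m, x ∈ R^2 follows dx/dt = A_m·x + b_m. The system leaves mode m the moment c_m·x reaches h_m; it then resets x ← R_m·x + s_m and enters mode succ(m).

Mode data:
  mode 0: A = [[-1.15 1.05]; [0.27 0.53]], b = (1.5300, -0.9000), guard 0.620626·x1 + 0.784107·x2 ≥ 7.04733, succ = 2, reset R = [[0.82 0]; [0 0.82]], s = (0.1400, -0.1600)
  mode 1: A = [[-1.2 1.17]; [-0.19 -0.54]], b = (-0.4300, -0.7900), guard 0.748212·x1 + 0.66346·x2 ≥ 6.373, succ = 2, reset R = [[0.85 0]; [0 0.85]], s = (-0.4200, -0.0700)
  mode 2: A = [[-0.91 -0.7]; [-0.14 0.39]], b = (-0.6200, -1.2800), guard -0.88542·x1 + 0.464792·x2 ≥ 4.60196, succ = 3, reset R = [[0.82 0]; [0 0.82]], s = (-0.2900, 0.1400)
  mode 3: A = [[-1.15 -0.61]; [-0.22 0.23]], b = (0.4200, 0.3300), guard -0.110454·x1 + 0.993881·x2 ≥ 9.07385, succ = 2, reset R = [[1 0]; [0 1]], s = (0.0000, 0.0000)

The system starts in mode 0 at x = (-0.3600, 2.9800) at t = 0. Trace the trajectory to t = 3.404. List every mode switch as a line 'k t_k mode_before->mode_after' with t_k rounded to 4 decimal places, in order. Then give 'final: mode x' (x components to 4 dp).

1 1.4579 0->2
2 2.9845 2->3
final: 3 -2.2590 5.3208

Mode 0: guard c·x = 7.0473 hit at Δt = 1.4579 (t = 1.4579), x⁻ = (4.2459, 5.6270) → reset → x⁺ = (3.6217, 4.4542), jump to mode 2
Mode 2: guard c·x = 4.6020 hit at Δt = 1.5266 (t = 2.9845), x⁻ = (-2.4050, 5.3197) → reset → x⁺ = (-2.2621, 4.5021), jump to mode 3
Mode 3: flow for 0.4195 to horizon, guard not reached → x = (-2.2590, 5.3208)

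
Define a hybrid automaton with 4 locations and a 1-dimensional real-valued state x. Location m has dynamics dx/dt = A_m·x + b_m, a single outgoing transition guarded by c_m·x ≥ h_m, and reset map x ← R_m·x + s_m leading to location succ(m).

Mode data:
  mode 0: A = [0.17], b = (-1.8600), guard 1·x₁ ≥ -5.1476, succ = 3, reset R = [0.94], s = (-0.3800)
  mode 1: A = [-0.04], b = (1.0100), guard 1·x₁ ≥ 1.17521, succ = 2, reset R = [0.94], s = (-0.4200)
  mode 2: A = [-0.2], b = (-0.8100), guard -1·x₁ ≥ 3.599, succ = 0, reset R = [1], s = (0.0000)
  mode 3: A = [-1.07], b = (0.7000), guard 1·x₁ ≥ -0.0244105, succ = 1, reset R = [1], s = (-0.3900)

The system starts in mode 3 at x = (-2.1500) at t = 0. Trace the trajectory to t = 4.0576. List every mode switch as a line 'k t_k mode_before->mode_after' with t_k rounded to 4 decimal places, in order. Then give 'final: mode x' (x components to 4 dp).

1 1.3260 3->1
2 2.9245 1->2
final: 2 -0.2754

Mode 3: guard c·x = -0.0244 hit at Δt = 1.3260 (t = 1.3260), x⁻ = (-0.0244) → reset → x⁺ = (-0.4144), jump to mode 1
Mode 1: guard c·x = 1.1752 hit at Δt = 1.5985 (t = 2.9245), x⁻ = (1.1752) → reset → x⁺ = (0.6847), jump to mode 2
Mode 2: flow for 1.1331 to horizon, guard not reached → x = (-0.2754)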